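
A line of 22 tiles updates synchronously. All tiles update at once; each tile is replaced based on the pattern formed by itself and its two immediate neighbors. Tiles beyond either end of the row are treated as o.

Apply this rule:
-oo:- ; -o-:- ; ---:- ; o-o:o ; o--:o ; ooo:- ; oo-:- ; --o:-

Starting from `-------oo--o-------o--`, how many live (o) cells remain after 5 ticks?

5

o--------o--o-------o-
-o--------o--o-------o
o-o--------o--o-------
-o-o--------o--o------
o-o-o--------o--o-----
count of o: 5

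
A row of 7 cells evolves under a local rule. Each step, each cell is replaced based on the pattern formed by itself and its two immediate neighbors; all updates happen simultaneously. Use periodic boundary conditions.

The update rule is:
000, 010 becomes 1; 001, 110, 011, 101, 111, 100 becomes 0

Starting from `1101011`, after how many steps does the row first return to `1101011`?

2

step 1: 0001000
step 2: 1101011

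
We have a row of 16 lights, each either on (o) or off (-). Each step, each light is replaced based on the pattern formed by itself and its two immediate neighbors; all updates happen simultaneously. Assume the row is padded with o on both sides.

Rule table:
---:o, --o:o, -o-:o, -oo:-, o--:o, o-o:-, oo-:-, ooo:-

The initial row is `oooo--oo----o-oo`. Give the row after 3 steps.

----oo--ooooo---

step 1: ----oo--ooooo---
step 2: oooo--oo-----ooo
step 3: ----oo--ooooo---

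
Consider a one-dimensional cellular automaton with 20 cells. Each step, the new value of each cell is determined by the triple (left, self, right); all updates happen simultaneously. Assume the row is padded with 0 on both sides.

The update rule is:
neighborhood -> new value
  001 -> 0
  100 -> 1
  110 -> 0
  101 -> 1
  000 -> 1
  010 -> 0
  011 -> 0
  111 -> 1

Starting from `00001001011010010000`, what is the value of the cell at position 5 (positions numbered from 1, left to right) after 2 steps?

step 1: 11100100100101001111
step 2: 01010010010010100110
position 5 holds 0

0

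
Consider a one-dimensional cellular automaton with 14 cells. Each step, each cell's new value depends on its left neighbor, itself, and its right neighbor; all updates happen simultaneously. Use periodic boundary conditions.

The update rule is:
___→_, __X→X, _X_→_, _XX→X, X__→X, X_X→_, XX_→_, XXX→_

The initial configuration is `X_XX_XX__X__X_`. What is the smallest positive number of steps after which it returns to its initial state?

__X__X_XX_XX__
_X_XX__X__X_X_
X__X_XX_XX___X
_XX__X__X_X_XX
_X_XX_XX____X_
X__X__X_X__X_X
_XX_XX___XX__X
_X__X_X_XX_XX_
X_XX____X__X_X
__X_X__X_XX__X
XX___XX__X_XX_
X_X_XX_XX__X__
____X__X_XX_XX
X__X_XX__X__X_
_XX__X_XX_XX__
XX_XX__X__X_X_
X__X_XX_XX____
_XX__X__X_X__X
_X_XX_XX___XX_
X__X__X_X_XX_X
_XX_XX____X__X
_X__X_X__X_XX_
X_XX___XX__X_X
__X_X_XX_XX__X
XX____X__X_XX_
X_X__X_XX__X__
___XX__X_XX_XX
X_XX_XX__X__X_

28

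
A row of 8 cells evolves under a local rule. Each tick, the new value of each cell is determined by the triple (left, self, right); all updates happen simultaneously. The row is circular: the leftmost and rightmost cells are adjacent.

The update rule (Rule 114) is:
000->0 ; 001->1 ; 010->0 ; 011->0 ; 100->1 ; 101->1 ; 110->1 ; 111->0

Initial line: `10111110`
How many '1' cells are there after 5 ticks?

5

tick 1: 01000011
tick 2: 10100101
tick 3: 11011010
tick 4: 01101101
tick 5: 10110110
count of 1: 5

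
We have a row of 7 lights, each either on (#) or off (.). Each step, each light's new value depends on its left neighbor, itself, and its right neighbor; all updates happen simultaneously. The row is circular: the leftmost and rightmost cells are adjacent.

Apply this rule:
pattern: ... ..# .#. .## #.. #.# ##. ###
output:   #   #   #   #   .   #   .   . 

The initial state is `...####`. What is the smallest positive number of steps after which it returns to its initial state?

14

step 1: .###...
step 2: ##...##
step 3: ...###.
step 4: ####...
step 5: #....##
step 6: ..####.
step 7: ###....
step 8: #...###
step 9: ..###..
step 10: ###...#
step 11: ....###
step 12: .####..
step 13: ##....#
step 14: ...####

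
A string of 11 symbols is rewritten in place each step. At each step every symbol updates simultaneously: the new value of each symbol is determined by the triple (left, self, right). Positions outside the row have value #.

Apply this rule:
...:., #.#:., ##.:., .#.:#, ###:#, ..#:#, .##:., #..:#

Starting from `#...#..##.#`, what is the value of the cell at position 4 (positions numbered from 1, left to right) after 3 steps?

#

.#.####....
.#..##.#..#
.###...###.
position 4 holds #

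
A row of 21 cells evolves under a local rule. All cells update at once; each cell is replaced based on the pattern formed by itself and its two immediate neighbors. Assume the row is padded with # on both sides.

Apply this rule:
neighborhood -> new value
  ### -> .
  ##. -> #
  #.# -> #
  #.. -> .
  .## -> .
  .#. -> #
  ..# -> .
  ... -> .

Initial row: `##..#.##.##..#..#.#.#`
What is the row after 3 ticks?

.#..##.##.#..#..####.
##...##.###..#.....##
.#....##..#..#.......

.#....##..#..#.......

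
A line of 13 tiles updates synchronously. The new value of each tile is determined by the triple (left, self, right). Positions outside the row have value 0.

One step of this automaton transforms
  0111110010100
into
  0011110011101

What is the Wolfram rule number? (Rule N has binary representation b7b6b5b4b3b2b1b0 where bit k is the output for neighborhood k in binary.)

229

position 2: 111 → 1  (bit 7 = 1)
position 5: 110 → 1  (bit 6 = 1)
position 9: 101 → 1  (bit 5 = 1)
position 6: 100 → 0  (bit 4 = 0)
position 1: 011 → 0  (bit 3 = 0)
position 8: 010 → 1  (bit 2 = 1)
position 0: 001 → 0  (bit 1 = 0)
position 12: 000 → 1  (bit 0 = 1)
bits b7..b0 = 11100101 = 229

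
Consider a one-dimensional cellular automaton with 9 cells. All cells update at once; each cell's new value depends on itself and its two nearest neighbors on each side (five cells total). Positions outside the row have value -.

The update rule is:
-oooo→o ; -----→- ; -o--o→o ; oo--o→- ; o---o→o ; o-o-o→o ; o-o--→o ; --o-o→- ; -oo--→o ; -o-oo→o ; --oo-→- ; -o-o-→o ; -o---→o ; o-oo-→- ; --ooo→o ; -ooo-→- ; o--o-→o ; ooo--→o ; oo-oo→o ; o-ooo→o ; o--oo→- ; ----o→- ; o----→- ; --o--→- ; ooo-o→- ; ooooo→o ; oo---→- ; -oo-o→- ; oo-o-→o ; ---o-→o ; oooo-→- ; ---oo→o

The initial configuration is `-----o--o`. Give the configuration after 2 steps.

step 1: ----o-oo-
step 2: ---o-o-o-

---o-o-o-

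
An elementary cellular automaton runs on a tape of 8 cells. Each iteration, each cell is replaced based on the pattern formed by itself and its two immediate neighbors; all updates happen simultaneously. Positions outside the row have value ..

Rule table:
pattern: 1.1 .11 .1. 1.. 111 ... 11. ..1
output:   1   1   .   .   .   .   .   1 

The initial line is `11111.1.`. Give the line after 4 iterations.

1....1..
....1...
...1....
..1.....

..1.....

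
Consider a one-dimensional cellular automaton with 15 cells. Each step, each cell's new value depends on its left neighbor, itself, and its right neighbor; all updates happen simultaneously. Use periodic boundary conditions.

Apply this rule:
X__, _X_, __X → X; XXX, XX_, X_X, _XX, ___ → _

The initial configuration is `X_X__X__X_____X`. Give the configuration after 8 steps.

___XXXXXX______

__XXXXXXXX___X_
_X________X_XXX
_XX______XX____
X__X____X__X___
XXXXX__XXXXXX_X
_____XX________
____X__X_______
___XXXXXX______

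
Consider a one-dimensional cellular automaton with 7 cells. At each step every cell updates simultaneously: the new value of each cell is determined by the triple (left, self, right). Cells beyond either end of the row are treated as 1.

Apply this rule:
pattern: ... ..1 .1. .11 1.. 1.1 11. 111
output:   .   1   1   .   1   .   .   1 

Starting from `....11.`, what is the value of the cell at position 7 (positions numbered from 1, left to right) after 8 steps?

.

1..1...
.1111.1
..11...
11..1.1
1.111..
...1.11
1.11..1
....11.
position 7 holds .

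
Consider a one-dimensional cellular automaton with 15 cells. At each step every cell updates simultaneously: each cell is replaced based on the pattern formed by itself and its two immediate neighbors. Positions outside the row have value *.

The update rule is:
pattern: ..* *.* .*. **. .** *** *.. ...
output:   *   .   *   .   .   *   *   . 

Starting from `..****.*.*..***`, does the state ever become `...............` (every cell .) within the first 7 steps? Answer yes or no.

**.**..*.***.**
*....***..*...*
.*..*.*.****.*.
.****.*..**..*.
..**..***..***.
**..**.*.**.*..
*.**...*....***
step 7 is *.**...*....***, still not uniform .

no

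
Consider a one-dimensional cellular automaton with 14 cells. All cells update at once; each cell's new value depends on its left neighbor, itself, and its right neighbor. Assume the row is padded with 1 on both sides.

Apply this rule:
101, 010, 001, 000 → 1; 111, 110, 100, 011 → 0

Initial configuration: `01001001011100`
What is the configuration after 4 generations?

10010010000110

11011011100001
00100100001110
01101101110001
10010010000110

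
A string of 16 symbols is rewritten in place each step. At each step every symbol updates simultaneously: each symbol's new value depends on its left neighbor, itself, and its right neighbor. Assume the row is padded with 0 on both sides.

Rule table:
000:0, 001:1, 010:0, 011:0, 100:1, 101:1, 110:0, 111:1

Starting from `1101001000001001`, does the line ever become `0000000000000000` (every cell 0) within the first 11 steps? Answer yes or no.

no

step 1: 0010110100010110
step 2: 0101001010101001
step 3: 1010110101010110
step 4: 0101001010101001  (repeats step 2; period 2)
step 11: 1010110101010110
step 11 is 1010110101010110, still not uniform 0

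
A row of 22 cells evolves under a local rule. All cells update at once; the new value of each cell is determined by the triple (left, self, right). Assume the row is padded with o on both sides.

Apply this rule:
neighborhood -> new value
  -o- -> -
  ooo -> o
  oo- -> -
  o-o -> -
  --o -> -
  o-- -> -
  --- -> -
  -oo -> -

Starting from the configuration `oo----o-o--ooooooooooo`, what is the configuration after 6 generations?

-----------------ooooo

o-----------oooooooooo
-------------ooooooooo
--------------oooooooo
---------------ooooooo
----------------oooooo
-----------------ooooo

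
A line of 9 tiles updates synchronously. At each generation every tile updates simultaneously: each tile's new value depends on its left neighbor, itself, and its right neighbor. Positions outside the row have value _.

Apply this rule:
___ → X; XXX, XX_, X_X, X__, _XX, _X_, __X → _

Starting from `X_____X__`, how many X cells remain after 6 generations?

__XXX___X
X_____X__  (repeats generation 0; period 2)
generation 6: X_____X__
count of X: 2

2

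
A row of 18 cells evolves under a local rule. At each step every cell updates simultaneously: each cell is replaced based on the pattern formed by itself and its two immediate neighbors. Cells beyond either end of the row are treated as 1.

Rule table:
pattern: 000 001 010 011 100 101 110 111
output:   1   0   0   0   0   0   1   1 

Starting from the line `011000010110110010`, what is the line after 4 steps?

001011000010010000
000001011000000110
011100001011110010
001101100001110000

001101100001110000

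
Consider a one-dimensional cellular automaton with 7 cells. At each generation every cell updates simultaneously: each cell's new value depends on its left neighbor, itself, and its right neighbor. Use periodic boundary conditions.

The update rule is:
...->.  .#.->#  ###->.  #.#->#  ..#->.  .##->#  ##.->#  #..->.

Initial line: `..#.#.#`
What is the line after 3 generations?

generation 1: ..#####
generation 2: ..#...#
generation 3: ..#...#

..#...#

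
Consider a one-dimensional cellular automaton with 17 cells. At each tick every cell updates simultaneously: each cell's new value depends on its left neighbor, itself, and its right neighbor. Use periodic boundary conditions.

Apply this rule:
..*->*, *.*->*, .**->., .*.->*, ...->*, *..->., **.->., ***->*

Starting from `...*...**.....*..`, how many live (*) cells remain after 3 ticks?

10

****.**...*****.*
***.*...**.***.*.
.*.**.**..*.*.***
count of *: 10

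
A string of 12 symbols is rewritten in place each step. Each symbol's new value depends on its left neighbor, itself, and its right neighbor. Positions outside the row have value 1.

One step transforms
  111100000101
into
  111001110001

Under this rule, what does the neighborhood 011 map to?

1

At position 11 the neighborhood is 011; the next row has 1 there.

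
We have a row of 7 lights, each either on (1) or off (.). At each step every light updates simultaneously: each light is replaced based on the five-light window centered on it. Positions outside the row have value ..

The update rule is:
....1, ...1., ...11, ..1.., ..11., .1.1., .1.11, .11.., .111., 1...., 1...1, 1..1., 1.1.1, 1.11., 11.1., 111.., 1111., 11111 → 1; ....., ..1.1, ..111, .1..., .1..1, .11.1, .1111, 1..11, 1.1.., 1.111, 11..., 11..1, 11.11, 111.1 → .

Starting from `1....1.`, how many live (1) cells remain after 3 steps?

step 1: 1.1111.
step 2: .1..11.
step 3: 11..11.
count of 1: 4

4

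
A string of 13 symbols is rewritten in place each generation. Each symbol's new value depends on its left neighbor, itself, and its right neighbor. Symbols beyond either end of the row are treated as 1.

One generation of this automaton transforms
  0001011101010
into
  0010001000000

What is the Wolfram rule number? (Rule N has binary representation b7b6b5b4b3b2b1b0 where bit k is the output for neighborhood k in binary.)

position 6: 111 → 1  (bit 7 = 1)
position 7: 110 → 0  (bit 6 = 0)
position 4: 101 → 0  (bit 5 = 0)
position 0: 100 → 0  (bit 4 = 0)
position 5: 011 → 0  (bit 3 = 0)
position 3: 010 → 0  (bit 2 = 0)
position 2: 001 → 1  (bit 1 = 1)
position 1: 000 → 0  (bit 0 = 0)
bits b7..b0 = 10000010 = 130

130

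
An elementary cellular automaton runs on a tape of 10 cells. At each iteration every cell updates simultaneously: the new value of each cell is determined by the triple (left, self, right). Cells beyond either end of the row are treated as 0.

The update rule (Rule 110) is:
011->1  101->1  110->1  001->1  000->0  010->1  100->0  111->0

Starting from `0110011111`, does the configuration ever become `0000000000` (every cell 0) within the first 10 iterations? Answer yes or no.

no

1110110001
1011110011
1110010111
1010111101
1111100111
1000101101
1001111111
1011000001
1111000011
1001000111
iteration 10 is 1001000111, still not uniform 0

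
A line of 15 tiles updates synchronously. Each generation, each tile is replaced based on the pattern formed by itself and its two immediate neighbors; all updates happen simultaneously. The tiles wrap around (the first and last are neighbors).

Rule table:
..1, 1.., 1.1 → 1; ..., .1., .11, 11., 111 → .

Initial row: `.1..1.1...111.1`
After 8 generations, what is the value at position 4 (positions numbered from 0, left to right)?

1.11.1.1.1...1.
.1..1.1.1.1.1.1
1.11.1.1.1.1.1.
.1..1.1.1.1.1.1  (repeats generation 2; period 2)
generation 8: .1..1.1.1.1.1.1
position 4 holds 1

1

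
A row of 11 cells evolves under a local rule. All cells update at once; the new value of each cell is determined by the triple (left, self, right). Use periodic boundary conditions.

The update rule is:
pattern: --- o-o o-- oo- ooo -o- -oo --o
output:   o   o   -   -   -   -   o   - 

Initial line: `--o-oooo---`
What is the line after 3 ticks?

o--oo----oo
---o--oo-o-
oo----o-o--

oo----o-o--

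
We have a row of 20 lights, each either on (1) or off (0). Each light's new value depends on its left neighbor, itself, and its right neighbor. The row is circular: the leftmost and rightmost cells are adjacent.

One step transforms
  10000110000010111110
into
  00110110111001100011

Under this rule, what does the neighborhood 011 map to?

At position 5 the neighborhood is 011; the next row has 1 there.

1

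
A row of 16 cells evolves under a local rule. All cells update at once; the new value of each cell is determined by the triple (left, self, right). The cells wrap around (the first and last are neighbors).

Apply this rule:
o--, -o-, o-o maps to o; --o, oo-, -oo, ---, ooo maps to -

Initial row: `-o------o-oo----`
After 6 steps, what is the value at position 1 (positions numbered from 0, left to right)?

o

step 1: -oo-----oo--o---
step 2: ---o------o-oo--
step 3: ---oo-----oo--o-
step 4: -----o------o-oo
step 5: o----oo-----oo--
step 6: oo-----o------o-
position 1 holds o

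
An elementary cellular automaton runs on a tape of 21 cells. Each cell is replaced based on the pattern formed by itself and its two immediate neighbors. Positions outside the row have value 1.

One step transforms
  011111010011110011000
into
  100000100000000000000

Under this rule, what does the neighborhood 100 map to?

At position 8 the neighborhood is 100; the next row has 0 there.

0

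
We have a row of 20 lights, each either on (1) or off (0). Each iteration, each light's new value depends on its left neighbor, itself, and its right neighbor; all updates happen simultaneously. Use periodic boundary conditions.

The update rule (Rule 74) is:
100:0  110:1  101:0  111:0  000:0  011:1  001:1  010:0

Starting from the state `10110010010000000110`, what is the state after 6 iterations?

00010000000110100111

00110100100000001110
01110001000000011010
11010010000000111000
11000100000001101001
01001000000011100011
00010000000110100111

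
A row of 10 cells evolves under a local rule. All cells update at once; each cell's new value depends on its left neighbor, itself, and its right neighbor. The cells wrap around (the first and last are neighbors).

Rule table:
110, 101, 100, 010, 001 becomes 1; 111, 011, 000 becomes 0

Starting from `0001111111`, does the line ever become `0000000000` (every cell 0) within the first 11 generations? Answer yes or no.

no

1010000001
1111000010
0001100111
1010111001
1111001110
0001110011
1010011101
1111100110
0000111011
1001001101
1111110110
generation 11 is 1111110110, still not uniform 0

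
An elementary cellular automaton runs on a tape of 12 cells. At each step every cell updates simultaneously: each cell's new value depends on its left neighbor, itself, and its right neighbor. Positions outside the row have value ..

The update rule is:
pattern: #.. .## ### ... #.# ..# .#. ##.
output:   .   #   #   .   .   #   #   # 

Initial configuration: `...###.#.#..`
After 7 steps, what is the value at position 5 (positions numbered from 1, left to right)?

#

..####.#.#..
.#####.#.#..
######.#.#..
######.#.#..  (fixed point — unchanged through step 7)
position 5 holds #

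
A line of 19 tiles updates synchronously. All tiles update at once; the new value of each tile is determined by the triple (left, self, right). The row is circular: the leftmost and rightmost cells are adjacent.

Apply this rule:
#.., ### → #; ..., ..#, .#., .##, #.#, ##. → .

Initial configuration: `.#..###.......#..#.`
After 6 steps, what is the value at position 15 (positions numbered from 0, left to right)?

.

step 1: ..#..#.#.......#..#
step 2: #..#....#.......#..
step 3: .#..#....#.......#.
step 4: ..#..#....#.......#
step 5: #..#..#....#.......
step 6: .#..#..#....#......
position 15 holds .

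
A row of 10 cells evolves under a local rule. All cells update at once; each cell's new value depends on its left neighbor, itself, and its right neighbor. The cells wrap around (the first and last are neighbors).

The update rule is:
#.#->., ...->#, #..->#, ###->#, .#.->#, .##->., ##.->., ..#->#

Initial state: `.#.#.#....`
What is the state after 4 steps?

..###...#.

##.#.#####
#..#..####
.#####.###
..###...#.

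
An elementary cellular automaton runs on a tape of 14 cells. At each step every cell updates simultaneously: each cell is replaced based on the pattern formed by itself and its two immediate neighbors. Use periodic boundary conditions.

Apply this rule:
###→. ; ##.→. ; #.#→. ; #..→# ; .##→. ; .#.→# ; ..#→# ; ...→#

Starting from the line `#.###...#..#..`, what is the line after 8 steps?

#....#########
.####.........
#....#########  (repeats step 1; period 2)
step 8: .####.........

.####.........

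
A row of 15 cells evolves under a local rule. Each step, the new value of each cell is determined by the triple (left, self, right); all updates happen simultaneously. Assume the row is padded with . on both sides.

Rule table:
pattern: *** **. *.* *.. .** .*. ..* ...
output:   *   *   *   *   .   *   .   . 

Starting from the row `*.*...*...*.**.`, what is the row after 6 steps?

****..**..**.**
.****..**..**.*
..****..**..***
...****..**..**
....****..**..*
.....****..**.*

.....****..**.*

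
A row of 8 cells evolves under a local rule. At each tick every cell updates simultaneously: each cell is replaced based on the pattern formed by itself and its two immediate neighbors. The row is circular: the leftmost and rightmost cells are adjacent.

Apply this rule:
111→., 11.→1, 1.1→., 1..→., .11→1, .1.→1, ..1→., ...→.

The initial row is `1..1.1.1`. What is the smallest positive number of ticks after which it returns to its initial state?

1..1.1.1

1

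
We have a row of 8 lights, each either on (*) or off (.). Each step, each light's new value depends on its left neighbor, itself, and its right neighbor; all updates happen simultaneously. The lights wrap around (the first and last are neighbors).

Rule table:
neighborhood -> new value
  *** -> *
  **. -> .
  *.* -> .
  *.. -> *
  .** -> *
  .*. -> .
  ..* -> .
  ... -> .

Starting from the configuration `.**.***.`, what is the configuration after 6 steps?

*.......

.*..**.*
..*.*...
.....*..
......*.
.......*
*.......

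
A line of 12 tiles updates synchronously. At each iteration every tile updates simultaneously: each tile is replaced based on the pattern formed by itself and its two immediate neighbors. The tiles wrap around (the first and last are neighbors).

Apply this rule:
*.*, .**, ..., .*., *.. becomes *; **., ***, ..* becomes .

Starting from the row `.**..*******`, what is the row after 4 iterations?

**.*.*......
*.*********.
***........*
...*******.*

...*******.*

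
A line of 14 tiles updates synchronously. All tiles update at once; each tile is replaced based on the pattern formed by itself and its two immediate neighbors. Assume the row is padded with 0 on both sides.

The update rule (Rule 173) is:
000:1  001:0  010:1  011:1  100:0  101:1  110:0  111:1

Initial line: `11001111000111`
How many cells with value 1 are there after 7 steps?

7

10001110010110
10101100011100
11111001011001
11110001110001
11100101100101
11000111000111
10010110010110
count of 1: 7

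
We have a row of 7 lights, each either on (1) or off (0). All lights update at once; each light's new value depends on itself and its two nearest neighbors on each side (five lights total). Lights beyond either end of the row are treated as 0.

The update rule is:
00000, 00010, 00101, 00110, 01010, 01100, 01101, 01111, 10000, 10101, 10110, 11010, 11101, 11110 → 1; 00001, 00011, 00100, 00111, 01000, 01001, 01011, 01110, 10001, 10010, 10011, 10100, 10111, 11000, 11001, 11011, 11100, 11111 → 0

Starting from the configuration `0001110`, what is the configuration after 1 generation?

1000000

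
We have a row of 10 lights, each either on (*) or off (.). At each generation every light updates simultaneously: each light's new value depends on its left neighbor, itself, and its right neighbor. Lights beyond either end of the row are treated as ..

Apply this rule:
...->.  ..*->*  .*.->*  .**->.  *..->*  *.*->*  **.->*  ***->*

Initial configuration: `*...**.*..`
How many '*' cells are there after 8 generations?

7

**.*.****.
.****.****
*.****.***
**.****.**
.**.****.*
*.**.*****
**.**.****
.**.**.***
count of *: 7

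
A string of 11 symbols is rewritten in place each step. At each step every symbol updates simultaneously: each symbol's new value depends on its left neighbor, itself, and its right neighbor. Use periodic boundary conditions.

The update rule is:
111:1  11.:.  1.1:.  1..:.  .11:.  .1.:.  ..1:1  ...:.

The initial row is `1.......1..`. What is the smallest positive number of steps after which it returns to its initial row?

step 1: .......1..1
step 2: ......1..1.
step 3: .....1..1..
step 4: ....1..1...
step 5: ...1..1....
step 6: ..1..1.....
step 7: .1..1......
step 8: 1..1.......
step 9: ..1.......1
step 10: .1.......1.
step 11: 1.......1..

11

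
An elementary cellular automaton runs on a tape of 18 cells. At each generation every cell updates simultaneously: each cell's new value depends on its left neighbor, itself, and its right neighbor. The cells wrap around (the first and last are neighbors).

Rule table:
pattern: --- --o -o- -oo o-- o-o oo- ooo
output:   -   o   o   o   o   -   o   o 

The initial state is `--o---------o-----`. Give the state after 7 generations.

-ooo-------ooo----
ooooo-----ooooo---
oooooo---ooooooo-o
ooooooo-oooooooo-o
ooooooo-oooooooo-o  (fixed point — unchanged through generation 7)

ooooooo-oooooooo-o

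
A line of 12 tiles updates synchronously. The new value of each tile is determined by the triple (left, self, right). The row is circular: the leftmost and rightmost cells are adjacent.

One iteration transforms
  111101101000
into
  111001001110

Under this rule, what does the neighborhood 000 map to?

1

At position 10 the neighborhood is 000; the next row has 1 there.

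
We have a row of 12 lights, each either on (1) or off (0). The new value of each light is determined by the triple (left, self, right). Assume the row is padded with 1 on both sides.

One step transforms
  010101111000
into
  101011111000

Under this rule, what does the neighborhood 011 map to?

1

At position 5 the neighborhood is 011; the next row has 1 there.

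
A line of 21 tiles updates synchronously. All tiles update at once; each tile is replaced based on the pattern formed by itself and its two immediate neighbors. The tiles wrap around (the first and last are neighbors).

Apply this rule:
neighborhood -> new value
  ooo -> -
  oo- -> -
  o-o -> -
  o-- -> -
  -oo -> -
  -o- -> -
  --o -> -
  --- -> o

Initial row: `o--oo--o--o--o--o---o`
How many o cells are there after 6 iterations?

------------------o--
ooooooooooooooooo---o
------------------o--  (repeats iteration 1; period 2)
iteration 6: ooooooooooooooooo---o
count of o: 18

18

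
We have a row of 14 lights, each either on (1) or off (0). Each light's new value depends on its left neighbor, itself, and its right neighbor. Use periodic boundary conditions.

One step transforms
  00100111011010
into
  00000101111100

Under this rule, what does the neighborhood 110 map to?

1

At position 7 the neighborhood is 110; the next row has 1 there.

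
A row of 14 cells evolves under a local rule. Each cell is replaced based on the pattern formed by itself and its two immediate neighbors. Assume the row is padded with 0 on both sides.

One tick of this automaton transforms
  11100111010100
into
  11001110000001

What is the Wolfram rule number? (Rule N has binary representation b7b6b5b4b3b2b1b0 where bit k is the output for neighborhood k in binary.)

position 1: 111 → 1  (bit 7 = 1)
position 2: 110 → 0  (bit 6 = 0)
position 8: 101 → 0  (bit 5 = 0)
position 3: 100 → 0  (bit 4 = 0)
position 0: 011 → 1  (bit 3 = 1)
position 9: 010 → 0  (bit 2 = 0)
position 4: 001 → 1  (bit 1 = 1)
position 13: 000 → 1  (bit 0 = 1)
bits b7..b0 = 10001011 = 139

139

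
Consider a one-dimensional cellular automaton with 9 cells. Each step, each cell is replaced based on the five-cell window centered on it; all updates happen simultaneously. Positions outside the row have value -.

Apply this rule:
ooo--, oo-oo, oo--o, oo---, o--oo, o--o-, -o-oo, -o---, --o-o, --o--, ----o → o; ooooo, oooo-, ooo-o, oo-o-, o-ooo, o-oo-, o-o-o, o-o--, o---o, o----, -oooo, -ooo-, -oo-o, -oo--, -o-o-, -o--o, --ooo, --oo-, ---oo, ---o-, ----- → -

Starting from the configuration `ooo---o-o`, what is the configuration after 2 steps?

o---oooo-

--oo--o--
o---oooo-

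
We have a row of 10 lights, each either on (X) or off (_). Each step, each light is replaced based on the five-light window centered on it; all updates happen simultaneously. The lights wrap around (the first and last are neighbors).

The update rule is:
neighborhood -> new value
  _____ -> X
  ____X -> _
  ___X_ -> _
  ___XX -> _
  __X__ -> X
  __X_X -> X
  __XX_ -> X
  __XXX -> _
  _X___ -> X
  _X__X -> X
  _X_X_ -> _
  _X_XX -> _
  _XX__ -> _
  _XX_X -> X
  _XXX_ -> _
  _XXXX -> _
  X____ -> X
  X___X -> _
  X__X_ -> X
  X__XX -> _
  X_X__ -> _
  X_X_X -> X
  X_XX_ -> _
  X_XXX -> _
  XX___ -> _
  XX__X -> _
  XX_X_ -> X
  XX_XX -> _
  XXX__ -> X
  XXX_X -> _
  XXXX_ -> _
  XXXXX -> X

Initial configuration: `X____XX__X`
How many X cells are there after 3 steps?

5

step 1: __X__X___X
step 2: XXXXXXX__X
step 3: _XXXX_X___
count of X: 5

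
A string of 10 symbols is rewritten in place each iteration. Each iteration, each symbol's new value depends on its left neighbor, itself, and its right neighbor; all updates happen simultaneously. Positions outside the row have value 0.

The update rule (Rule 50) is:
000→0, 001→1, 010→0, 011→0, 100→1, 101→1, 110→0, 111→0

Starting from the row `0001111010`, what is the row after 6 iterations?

0101001010

0010000101
0101001010
1010110101
0101001010  (repeats iteration 2; period 2)
iteration 6: 0101001010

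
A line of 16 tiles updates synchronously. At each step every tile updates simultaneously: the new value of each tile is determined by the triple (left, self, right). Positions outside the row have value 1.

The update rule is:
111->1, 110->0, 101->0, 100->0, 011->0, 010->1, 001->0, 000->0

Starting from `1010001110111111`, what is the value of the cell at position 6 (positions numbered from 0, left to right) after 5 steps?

0

step 1: 0010000100011111
step 2: 0010000100001111
step 3: 0010000100000111
step 4: 0010000100000011
step 5: 0010000100000001
position 6 holds 0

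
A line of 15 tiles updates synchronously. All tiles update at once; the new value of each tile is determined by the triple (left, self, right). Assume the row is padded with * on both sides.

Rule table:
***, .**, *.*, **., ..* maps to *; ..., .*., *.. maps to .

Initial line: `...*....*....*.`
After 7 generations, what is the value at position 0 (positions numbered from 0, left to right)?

..*....*....*.*
.*....*....*.**
*....*....*.***
*...*....*.****
*..*....*.*****
*.*....*.******
**....*.*******
position 0 holds *

*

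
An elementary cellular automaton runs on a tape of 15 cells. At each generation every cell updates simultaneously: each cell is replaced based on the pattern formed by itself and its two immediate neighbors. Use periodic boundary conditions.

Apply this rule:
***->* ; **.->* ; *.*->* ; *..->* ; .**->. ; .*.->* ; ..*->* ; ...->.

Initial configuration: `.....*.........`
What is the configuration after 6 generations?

....***........
...*.***.......
..***.***......
.*.***.***.....
***.***.***....
.***.***.***..*

.***.***.***..*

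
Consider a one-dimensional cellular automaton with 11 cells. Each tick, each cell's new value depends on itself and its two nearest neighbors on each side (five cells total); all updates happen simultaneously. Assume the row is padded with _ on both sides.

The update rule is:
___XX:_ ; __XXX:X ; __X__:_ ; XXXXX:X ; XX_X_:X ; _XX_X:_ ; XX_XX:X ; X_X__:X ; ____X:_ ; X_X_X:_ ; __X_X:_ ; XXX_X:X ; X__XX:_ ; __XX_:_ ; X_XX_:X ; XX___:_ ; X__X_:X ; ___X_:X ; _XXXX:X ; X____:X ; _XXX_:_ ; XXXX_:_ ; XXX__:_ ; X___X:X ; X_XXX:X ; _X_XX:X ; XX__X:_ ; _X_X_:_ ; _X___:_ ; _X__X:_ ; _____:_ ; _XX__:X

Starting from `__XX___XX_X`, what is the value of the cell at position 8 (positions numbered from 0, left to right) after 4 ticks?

tick 1: ___X_X___XX
tick 2: __X__X_X__X
tick 3: _X__X__X_X_
tick 4: X__X__X__X_
position 8 holds _

_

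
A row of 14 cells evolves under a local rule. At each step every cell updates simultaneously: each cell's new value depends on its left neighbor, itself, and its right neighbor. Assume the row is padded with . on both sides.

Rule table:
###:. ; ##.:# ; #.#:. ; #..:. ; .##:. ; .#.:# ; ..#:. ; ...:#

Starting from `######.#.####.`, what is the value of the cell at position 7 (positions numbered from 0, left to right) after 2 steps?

#

.....#.#....#.
####.#.#.##.#.
position 7 holds #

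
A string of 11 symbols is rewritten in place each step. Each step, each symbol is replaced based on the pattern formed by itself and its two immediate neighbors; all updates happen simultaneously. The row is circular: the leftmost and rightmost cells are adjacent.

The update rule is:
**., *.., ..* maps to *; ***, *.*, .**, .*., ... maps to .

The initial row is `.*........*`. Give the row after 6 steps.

step 1: ..*......*.
step 2: .*.*....*.*
step 3: ....*..*...
step 4: ...*.**.*..
step 5: ..*...*..*.
step 6: .*.*.*.**.*

.*.*.*.**.*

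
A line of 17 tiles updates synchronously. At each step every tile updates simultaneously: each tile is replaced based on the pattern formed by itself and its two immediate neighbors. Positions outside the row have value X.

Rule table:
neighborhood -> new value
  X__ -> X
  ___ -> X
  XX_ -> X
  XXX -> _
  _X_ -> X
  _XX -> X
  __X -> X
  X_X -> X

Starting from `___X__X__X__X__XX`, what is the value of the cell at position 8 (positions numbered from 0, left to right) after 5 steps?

X

step 1: XXXXXXXXXXXXXXXX_
step 2: _______________XX
step 3: XXXXXXXXXXXXXXXX_  (repeats step 1; period 2)
step 5: XXXXXXXXXXXXXXXX_
position 8 holds X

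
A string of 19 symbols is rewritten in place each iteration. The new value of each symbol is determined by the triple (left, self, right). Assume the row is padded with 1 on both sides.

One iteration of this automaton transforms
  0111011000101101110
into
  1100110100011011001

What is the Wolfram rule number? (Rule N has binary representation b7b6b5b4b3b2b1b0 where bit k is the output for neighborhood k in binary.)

position 2: 111 → 0  (bit 7 = 0)
position 3: 110 → 0  (bit 6 = 0)
position 0: 101 → 1  (bit 5 = 1)
position 7: 100 → 1  (bit 4 = 1)
position 1: 011 → 1  (bit 3 = 1)
position 10: 010 → 0  (bit 2 = 0)
position 9: 001 → 0  (bit 1 = 0)
position 8: 000 → 0  (bit 0 = 0)
bits b7..b0 = 00111000 = 56

56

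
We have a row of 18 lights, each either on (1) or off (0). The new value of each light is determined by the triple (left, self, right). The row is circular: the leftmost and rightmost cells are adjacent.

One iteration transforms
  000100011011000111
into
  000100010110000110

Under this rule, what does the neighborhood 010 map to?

1

At position 3 the neighborhood is 010; the next row has 1 there.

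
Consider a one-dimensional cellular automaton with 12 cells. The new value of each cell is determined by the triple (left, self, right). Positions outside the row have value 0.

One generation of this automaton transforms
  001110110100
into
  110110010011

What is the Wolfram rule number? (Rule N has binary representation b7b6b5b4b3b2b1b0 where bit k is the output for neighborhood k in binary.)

position 3: 111 → 1  (bit 7 = 1)
position 4: 110 → 1  (bit 6 = 1)
position 5: 101 → 0  (bit 5 = 0)
position 10: 100 → 1  (bit 4 = 1)
position 2: 011 → 0  (bit 3 = 0)
position 9: 010 → 0  (bit 2 = 0)
position 1: 001 → 1  (bit 1 = 1)
position 0: 000 → 1  (bit 0 = 1)
bits b7..b0 = 11010011 = 211

211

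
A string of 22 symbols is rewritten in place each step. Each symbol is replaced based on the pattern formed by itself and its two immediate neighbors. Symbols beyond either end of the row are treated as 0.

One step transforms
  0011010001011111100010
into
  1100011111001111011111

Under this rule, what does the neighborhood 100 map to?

At position 6 the neighborhood is 100; the next row has 1 there.

1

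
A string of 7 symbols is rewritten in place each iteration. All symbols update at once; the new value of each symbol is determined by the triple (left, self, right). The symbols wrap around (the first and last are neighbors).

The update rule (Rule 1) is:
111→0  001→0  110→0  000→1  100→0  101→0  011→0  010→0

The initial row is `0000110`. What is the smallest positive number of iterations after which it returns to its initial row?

2

1110000
0000110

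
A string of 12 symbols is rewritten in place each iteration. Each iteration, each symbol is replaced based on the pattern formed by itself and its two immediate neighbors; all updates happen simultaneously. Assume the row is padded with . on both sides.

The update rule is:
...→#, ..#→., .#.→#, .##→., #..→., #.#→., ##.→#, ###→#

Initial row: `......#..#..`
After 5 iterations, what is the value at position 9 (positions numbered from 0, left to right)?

#

iteration 1: #####.#..#.#
iteration 2: .####.#..#.#
iteration 3: ..###.#..#.#
iteration 4: #..##.#..#.#
iteration 5: #...#.#..#.#
position 9 holds #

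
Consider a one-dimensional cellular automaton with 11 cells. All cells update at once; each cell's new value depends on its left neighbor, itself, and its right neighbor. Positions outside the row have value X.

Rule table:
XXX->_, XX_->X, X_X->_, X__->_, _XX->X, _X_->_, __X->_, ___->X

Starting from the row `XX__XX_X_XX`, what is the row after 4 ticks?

_XX_XX_X___

tick 1: _X__XX___X_
tick 2: ____XX_X___
tick 3: _XX_XX___X_
tick 4: _XX_XX_X___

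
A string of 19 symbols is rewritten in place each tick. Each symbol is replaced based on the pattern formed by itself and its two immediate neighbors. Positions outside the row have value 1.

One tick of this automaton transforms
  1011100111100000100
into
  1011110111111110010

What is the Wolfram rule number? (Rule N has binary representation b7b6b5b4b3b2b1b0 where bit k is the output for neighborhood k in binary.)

217

position 3: 111 → 1  (bit 7 = 1)
position 0: 110 → 1  (bit 6 = 1)
position 1: 101 → 0  (bit 5 = 0)
position 5: 100 → 1  (bit 4 = 1)
position 2: 011 → 1  (bit 3 = 1)
position 16: 010 → 0  (bit 2 = 0)
position 6: 001 → 0  (bit 1 = 0)
position 12: 000 → 1  (bit 0 = 1)
bits b7..b0 = 11011001 = 217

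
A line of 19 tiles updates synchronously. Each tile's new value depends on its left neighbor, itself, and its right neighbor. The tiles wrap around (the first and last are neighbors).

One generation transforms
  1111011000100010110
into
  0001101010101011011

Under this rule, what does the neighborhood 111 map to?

0

At position 1 the neighborhood is 111; the next row has 0 there.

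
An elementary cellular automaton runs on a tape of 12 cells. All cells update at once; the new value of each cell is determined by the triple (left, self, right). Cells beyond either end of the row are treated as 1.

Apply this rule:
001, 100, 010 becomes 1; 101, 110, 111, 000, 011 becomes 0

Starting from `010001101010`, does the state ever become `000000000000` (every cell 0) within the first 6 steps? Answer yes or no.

011010001010
000011011010
100100000010
011110000110
000001001000
100011111101
step 6 is 100011111101, still not uniform 0

no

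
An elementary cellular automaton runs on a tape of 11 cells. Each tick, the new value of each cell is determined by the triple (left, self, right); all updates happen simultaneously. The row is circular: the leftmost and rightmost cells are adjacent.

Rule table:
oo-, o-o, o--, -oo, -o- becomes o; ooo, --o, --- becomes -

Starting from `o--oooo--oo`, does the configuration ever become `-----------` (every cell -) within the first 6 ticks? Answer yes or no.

no

oo-o--oo-o-
ooooo-ooooo
----ooo----
----o-oo---
----ooooo--
----o---oo-
tick 6 is ----o---oo-, still not uniform -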